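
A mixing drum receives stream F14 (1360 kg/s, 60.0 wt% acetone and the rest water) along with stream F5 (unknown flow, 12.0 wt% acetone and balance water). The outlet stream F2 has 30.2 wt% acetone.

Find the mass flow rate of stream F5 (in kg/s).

2227 kg/s

Let F5 be the unknown flow. Total out = 1360 + F5.
acetone balance: 816 + 0.120·F5 = 0.302·(1360 + F5)
(0.120 − 0.302)·F5 = 0.302×1360 − 816 = -405.28
F5 = -405.28 / -0.182 = 2226.8 kg/s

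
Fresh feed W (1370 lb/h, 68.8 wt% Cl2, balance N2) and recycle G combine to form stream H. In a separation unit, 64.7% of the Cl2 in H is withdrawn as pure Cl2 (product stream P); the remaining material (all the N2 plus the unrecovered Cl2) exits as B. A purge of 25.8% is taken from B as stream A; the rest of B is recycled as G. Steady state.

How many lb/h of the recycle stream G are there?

N2 enters only via W and leaves only via the purge: 1370×0.312 = 0.258×(N2 in B), and the separation unit passes all N2, so N2 in H = N2 in B = 1656.7 lb/h.
Cl2 in H: m_A = 1370×0.688 + (1−0.258)·(1−0.647)·m_A, so m_A = 942.56/0.7381 = 1277.1 lb/h.
B = (1−0.647)×1277.1 + 1656.7 = 2107.5 lb/h.
Recycle G = (1−0.258)×2107.5 = 1563.8 lb/h.

1564 lb/h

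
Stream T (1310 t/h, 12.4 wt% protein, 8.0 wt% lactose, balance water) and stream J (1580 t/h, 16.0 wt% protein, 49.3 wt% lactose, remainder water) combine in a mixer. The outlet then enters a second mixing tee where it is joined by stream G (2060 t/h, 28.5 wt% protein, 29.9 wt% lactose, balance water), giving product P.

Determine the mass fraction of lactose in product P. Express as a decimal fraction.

Overall, product flow = 4950 t/h.
lactose in = 1310×0.080 + 1580×0.493 + 2060×0.299 = 1499.7 t/h.
lactose fraction in P = 0.303.

0.303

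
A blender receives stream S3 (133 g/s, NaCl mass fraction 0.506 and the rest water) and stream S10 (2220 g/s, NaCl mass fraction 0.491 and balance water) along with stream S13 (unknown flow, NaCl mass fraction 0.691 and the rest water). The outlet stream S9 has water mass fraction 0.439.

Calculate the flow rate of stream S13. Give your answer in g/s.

1252 g/s

Let S13 be the unknown flow. Total out = 2353 + S13.
water balance: 1195.7 + 0.309·S13 = 0.439·(2353 + S13)
(0.309 − 0.439)·S13 = 0.439×2353 − 1195.7 = -162.71
S13 = -162.71 / -0.130 = 1251.7 g/s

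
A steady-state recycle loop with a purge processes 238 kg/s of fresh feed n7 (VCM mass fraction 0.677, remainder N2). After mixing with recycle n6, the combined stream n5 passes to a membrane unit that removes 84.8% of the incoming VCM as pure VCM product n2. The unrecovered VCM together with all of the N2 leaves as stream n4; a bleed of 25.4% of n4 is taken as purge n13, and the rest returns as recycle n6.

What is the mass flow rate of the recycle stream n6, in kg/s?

246.4 kg/s

N2 enters only via n7 and leaves only via the purge: 238×0.323 = 0.254×(N2 in n4), and the membrane unit passes all N2, so N2 in n5 = N2 in n4 = 302.65 kg/s.
VCM in n5: m_A = 238×0.677 + (1−0.254)·(1−0.848)·m_A, so m_A = 161.13/0.8866 = 181.73 kg/s.
n4 = (1−0.848)×181.73 + 302.65 = 330.28 kg/s.
Recycle n6 = (1−0.254)×330.28 = 246.39 kg/s.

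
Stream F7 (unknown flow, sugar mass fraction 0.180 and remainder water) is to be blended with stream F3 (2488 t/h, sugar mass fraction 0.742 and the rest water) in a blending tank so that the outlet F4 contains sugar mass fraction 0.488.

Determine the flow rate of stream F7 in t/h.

Let F7 be the unknown flow. Total out = 2488 + F7.
sugar balance: 1846.1 + 0.180·F7 = 0.488·(2488 + F7)
(0.180 − 0.488)·F7 = 0.488×2488 − 1846.1 = -631.95
F7 = -631.95 / -0.308 = 2051.8 t/h

2052 t/h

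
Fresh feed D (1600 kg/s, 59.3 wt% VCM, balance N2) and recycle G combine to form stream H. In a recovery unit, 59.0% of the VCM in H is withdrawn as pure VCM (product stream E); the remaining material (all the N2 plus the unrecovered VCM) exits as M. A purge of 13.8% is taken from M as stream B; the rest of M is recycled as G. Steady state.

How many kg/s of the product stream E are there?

865.8 kg/s

VCM in H: m_A = 1600×0.593 + (1−0.138)·(1−0.590)·m_A, so m_A = 948.8/0.6466 = 1467.4 kg/s.
Product E = 0.590×1467.4 = 865.77 kg/s.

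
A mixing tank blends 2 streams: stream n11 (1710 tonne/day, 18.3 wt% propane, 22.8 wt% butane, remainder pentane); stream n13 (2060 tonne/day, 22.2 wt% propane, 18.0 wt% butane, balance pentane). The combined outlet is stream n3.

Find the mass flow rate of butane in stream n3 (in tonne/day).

butane out = butane in = 1710×0.228 + 2060×0.180 = 760.68 tonne/day.

760.7 tonne/day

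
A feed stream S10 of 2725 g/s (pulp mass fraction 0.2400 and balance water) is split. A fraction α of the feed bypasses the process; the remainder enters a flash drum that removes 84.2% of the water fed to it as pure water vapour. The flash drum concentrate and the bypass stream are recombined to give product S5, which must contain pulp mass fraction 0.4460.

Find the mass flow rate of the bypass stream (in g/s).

All 2725×0.240 = 654 g/s of pulp reaches S5, so S5 = 654/0.446 = 1466.4 g/s and vapour = 1258.6 g/s.
The evaporator receives (1−α)·2725 of feed at 0.760 water and removes 0.842 of that water:
0.842×0.760×(1−α)×2725 = 1258.6
(1−α) = 1258.6/1743.8 = 0.7218;  α = 0.2782.
Bypass flow = 0.2782×2725 = 758.14 g/s.

758.1 g/s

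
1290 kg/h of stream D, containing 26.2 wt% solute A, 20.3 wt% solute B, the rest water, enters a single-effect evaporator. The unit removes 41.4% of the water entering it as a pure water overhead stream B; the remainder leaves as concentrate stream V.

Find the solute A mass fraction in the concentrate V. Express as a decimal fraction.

solute A is not removed: 1290×0.262 = 337.98 kg/h of solute A enters V.
water entering = 1290×0.535 = 690.15 kg/h; overhead removed = 0.414×690.15 = 285.72 kg/h.
Concentrate = 1290 − 285.72 = 1004.3 kg/h.
Mass fraction = 337.98/1004.3 = 0.337.

0.337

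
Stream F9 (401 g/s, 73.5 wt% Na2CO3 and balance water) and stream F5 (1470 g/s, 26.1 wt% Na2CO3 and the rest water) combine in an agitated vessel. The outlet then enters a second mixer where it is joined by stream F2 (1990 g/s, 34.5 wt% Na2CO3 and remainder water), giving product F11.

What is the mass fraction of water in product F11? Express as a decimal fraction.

0.646

Overall, product flow = 3861 g/s.
water in = 401×0.265 + 1470×0.739 + 1990×0.655 = 2496 g/s.
water fraction in F11 = 0.646.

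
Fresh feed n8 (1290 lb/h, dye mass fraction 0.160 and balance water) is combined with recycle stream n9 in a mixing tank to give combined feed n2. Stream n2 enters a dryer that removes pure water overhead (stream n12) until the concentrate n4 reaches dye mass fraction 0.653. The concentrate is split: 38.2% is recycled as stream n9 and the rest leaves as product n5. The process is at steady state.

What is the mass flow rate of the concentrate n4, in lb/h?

Overall dye balance (none leaves overhead): dye in fresh feed = dye in product, i.e. 1290×0.160 = (1−0.382)·n4·0.653.
n4 = 206.4/(0.653×0.618) = 511.46 lb/h.

511.5 lb/h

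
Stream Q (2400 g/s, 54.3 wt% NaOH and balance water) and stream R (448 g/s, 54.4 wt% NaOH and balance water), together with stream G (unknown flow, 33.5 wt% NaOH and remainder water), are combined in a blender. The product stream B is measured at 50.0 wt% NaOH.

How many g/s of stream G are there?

744.9 g/s

Let G be the unknown flow. Total out = 2848 + G.
NaOH balance: 1546.9 + 0.335·G = 0.500·(2848 + G)
(0.335 − 0.500)·G = 0.500×2848 − 1546.9 = -122.91
G = -122.91 / -0.165 = 744.92 g/s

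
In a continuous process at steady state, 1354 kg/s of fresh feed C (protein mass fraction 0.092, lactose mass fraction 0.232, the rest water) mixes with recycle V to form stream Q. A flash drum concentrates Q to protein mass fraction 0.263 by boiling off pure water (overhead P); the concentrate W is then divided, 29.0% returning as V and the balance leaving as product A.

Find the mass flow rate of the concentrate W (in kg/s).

Overall protein balance (none leaves overhead): protein in fresh feed = protein in product, i.e. 1354×0.092 = (1−0.290)·W·0.263.
W = 124.57/(0.263×0.710) = 667.1 kg/s.

667.1 kg/s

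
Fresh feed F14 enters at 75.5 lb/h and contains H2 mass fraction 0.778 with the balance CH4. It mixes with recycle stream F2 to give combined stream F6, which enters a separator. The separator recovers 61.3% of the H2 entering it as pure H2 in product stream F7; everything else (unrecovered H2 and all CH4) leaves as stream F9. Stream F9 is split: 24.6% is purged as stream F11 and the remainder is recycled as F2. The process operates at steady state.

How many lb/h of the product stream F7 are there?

H2 in F6: m_A = 75.5×0.778 + (1−0.246)·(1−0.613)·m_A, so m_A = 58.739/0.7082 = 82.941 lb/h.
Product F7 = 0.613×82.941 = 50.843 lb/h.

50.84 lb/h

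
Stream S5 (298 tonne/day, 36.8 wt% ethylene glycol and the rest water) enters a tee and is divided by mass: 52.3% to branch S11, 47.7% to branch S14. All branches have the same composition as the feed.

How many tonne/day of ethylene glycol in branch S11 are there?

57.35 tonne/day

Branch S11 total = 0.523×298 = 155.85 tonne/day.
ethylene glycol in S11 = 0.368×155.85 = 57.354 tonne/day.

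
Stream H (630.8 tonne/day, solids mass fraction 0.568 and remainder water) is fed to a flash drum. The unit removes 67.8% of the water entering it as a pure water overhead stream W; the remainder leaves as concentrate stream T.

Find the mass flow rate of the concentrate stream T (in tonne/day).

water entering = 630.8×0.432 = 272.51 tonne/day; overhead removed = 0.678×272.51 = 184.76 tonne/day.
Concentrate = 630.8 − 184.76 = 446.04 tonne/day.

446 tonne/day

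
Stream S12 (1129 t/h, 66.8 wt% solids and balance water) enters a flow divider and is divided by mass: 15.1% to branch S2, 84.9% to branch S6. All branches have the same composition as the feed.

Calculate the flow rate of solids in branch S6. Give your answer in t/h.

640.3 t/h

Branch S6 total = 0.849×1129 = 958.52 t/h.
solids in S6 = 0.668×958.52 = 640.29 t/h.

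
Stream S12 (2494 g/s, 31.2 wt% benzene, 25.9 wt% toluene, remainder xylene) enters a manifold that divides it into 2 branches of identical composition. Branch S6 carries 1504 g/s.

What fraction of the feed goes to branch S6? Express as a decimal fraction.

Fraction to S6 = 1504/2494 = 0.6030.

0.603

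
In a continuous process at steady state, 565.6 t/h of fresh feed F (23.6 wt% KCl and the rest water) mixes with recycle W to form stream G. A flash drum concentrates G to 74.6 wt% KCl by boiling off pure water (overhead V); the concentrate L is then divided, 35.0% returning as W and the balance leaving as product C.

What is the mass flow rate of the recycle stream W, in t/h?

Overall KCl balance (none leaves overhead): KCl in fresh feed = KCl in product, i.e. 565.6×0.236 = (1−0.350)·L·0.746.
L = 133.48/(0.746×0.650) = 275.28 t/h.
Recycle W = 0.350×275.28 = 96.347 t/h.

96.35 t/h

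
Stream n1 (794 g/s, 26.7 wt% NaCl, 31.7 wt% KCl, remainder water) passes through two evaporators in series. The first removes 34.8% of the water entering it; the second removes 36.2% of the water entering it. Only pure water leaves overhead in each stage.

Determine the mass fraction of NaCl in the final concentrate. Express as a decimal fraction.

0.353

water in feed = 794×0.416 = 330.3 g/s.
After stage 1: water left = (1−0.348)×330.3 = 215.36; stream total = 679.05 g/s.
After stage 2: water left = (1−0.362)×215.36 = 137.4; final concentrate = 601.09 g/s.
NaCl fraction = 212/601.09 = 0.353.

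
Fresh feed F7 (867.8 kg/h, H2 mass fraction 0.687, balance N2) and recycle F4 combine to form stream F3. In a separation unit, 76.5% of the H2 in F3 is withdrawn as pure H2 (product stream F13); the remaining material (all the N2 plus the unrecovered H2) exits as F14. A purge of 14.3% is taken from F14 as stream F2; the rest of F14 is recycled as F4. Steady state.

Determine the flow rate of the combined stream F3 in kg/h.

N2 enters only via F7 and leaves only via the purge: 867.8×0.313 = 0.143×(N2 in F14), and the separation unit passes all N2, so N2 in F3 = N2 in F14 = 1899.5 kg/h.
H2 in F3: m_A = 867.8×0.687 + (1−0.143)·(1−0.765)·m_A, so m_A = 596.18/0.7986 = 746.53 kg/h.
F3 = 746.53 + 1899.5 = 2646 kg/h.

2646 kg/h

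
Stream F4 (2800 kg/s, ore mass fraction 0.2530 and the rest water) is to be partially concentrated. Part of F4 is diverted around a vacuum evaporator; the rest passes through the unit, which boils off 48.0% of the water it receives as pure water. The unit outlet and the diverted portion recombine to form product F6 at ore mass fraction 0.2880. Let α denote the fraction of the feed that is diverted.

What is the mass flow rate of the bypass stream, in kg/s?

All 2800×0.253 = 708.4 kg/s of ore reaches F6, so F6 = 708.4/0.288 = 2459.7 kg/s and vapour = 340.28 kg/s.
The evaporator receives (1−α)·2800 of feed at 0.747 water and removes 0.480 of that water:
0.480×0.747×(1−α)×2800 = 340.28
(1−α) = 340.28/1004 = 0.3389;  α = 0.6611.
Bypass flow = 0.6611×2800 = 1851 kg/s.

1851 kg/s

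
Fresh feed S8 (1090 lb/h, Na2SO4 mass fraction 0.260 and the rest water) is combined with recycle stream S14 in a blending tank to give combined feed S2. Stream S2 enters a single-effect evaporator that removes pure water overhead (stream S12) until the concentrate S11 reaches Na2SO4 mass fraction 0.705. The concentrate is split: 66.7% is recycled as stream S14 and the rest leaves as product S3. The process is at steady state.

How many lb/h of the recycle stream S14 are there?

805.2 lb/h

Overall Na2SO4 balance (none leaves overhead): Na2SO4 in fresh feed = Na2SO4 in product, i.e. 1090×0.260 = (1−0.667)·S11·0.705.
S11 = 283.4/(0.705×0.333) = 1207.2 lb/h.
Recycle S14 = 0.667×1207.2 = 805.18 lb/h.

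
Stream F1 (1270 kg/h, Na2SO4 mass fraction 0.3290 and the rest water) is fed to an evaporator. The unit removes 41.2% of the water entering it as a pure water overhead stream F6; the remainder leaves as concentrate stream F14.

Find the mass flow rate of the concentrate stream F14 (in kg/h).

water entering = 1270×0.671 = 852.17 kg/h; overhead removed = 0.412×852.17 = 351.09 kg/h.
Concentrate = 1270 − 351.09 = 918.91 kg/h.

918.9 kg/h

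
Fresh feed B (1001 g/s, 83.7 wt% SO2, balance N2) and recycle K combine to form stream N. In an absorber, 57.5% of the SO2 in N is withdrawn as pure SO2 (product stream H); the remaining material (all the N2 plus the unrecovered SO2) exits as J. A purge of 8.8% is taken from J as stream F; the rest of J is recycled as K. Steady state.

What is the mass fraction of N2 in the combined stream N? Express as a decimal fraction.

N2 enters only via B and leaves only via the purge: 1001×0.163 = 0.088×(N2 in J), and the absorber passes all N2, so N2 in N = N2 in J = 1854.1 g/s.
SO2 in N: m_A = 1001×0.837 + (1−0.088)·(1−0.575)·m_A, so m_A = 837.84/0.6124 = 1368.1 g/s.
N = 1368.1 + 1854.1 = 3222.2 g/s.
N2 fraction in N = 1854.1/3222.2 = 0.575.

0.575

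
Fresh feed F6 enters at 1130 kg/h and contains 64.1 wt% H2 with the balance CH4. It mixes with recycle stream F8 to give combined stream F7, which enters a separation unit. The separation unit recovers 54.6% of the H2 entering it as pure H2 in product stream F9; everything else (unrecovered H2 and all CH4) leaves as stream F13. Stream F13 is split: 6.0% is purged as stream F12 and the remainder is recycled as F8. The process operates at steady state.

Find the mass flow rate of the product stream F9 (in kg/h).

689.9 kg/h

H2 in F7: m_A = 1130×0.641 + (1−0.060)·(1−0.546)·m_A, so m_A = 724.33/0.5732 = 1263.6 kg/h.
Product F9 = 0.546×1263.6 = 689.91 kg/h.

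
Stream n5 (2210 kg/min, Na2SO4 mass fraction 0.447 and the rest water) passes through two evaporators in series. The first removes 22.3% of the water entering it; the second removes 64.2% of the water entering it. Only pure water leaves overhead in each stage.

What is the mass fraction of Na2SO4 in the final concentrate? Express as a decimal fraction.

water in feed = 2210×0.553 = 1222.1 kg/min.
After stage 1: water left = (1−0.223)×1222.1 = 949.6; stream total = 1937.5 kg/min.
After stage 2: water left = (1−0.642)×949.6 = 339.96; final concentrate = 1327.8 kg/min.
Na2SO4 fraction = 987.87/1327.8 = 0.744.

0.744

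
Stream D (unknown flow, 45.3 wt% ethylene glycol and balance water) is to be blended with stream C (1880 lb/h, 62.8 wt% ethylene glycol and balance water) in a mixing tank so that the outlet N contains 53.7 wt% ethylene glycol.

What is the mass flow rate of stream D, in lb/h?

Let D be the unknown flow. Total out = 1880 + D.
ethylene glycol balance: 1180.6 + 0.453·D = 0.537·(1880 + D)
(0.453 − 0.537)·D = 0.537×1880 − 1180.6 = -171.08
D = -171.08 / -0.084 = 2036.7 lb/h

2037 lb/h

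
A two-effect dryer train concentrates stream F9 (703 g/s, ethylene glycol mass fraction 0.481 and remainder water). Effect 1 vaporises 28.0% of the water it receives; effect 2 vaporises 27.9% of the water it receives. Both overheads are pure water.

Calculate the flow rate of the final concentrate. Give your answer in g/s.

water in feed = 703×0.519 = 364.86 g/s.
After stage 1: water left = (1−0.280)×364.86 = 262.7; stream total = 600.84 g/s.
After stage 2: water left = (1−0.279)×262.7 = 189.4; final concentrate = 527.55 g/s.

527.5 g/s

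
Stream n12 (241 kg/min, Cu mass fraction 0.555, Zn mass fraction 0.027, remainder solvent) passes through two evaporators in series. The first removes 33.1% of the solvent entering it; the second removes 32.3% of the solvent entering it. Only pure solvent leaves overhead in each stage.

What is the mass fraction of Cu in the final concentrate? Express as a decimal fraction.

solvent in feed = 241×0.418 = 100.74 kg/min.
After stage 1: solvent left = (1−0.331)×100.74 = 67.394; stream total = 207.66 kg/min.
After stage 2: solvent left = (1−0.323)×67.394 = 45.626; final concentrate = 185.89 kg/min.
Cu fraction = 133.76/185.89 = 0.720.

0.720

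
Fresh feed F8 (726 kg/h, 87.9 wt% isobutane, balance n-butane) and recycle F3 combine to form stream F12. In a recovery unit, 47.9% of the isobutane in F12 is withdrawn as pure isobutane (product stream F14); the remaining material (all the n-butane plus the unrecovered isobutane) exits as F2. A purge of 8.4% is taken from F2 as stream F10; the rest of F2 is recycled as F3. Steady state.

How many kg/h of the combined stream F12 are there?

2267 kg/h

n-butane enters only via F8 and leaves only via the purge: 726×0.121 = 0.084×(n-butane in F2), and the recovery unit passes all n-butane, so n-butane in F12 = n-butane in F2 = 1045.8 kg/h.
isobutane in F12: m_A = 726×0.879 + (1−0.084)·(1−0.479)·m_A, so m_A = 638.15/0.5228 = 1220.7 kg/h.
F12 = 1220.7 + 1045.8 = 2266.5 kg/h.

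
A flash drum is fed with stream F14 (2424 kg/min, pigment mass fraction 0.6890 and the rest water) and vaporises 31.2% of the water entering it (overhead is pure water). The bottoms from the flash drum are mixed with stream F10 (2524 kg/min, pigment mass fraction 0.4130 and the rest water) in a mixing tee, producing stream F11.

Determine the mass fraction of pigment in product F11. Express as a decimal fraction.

0.5756

Vapour removed = 0.312×0.311×2424 = 235.21 kg/min; concentrate = 2188.8 kg/min.
pigment reaching the mixer = 1670.1 (from concentrate) + 2524×0.413 = 2712.5 kg/min.
Product flow = 2188.8 + 2524 = 4712.8 kg/min; pigment fraction = 0.5756.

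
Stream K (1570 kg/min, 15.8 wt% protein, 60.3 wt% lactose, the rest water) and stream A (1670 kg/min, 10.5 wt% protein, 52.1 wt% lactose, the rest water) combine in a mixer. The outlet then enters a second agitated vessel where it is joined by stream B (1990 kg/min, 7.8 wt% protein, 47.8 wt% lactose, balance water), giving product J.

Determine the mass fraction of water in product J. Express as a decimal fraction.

0.3601

Overall, product flow = 5230 kg/min.
water in = 1570×0.239 + 1670×0.374 + 1990×0.444 = 1883.4 kg/min.
water fraction in J = 0.3601.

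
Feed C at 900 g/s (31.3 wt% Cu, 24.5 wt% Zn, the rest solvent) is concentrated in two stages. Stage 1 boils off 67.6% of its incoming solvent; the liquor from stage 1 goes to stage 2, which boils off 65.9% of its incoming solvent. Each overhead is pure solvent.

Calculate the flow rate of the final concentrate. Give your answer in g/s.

546.2 g/s

solvent in feed = 900×0.442 = 397.8 g/s.
After stage 1: solvent left = (1−0.676)×397.8 = 128.89; stream total = 631.09 g/s.
After stage 2: solvent left = (1−0.659)×128.89 = 43.951; final concentrate = 546.15 g/s.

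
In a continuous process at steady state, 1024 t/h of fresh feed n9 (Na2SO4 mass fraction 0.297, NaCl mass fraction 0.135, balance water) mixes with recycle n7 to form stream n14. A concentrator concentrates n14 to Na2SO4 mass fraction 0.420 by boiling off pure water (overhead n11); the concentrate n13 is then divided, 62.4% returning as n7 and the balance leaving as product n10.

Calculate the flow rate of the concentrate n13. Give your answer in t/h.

1926 t/h

Overall Na2SO4 balance (none leaves overhead): Na2SO4 in fresh feed = Na2SO4 in product, i.e. 1024×0.297 = (1−0.624)·n13·0.420.
n13 = 304.13/(0.420×0.376) = 1925.8 t/h.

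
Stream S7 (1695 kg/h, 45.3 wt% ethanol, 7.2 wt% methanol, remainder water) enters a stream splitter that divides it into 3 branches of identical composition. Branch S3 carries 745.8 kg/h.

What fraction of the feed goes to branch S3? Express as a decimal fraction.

0.440

Fraction to S3 = 745.8/1695 = 0.4400.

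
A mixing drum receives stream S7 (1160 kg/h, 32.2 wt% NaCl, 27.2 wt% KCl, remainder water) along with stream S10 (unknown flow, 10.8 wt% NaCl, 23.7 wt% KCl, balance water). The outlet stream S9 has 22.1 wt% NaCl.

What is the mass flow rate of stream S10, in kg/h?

Let S10 be the unknown flow. Total out = 1160 + S10.
NaCl balance: 373.52 + 0.108·S10 = 0.221·(1160 + S10)
(0.108 − 0.221)·S10 = 0.221×1160 − 373.52 = -117.16
S10 = -117.16 / -0.113 = 1036.8 kg/h

1037 kg/h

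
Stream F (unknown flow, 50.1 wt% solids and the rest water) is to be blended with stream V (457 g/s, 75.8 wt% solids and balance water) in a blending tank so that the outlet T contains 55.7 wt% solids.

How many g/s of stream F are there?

1640 g/s

Let F be the unknown flow. Total out = 457 + F.
solids balance: 346.41 + 0.501·F = 0.557·(457 + F)
(0.501 − 0.557)·F = 0.557×457 − 346.41 = -91.857
F = -91.857 / -0.056 = 1640.3 g/s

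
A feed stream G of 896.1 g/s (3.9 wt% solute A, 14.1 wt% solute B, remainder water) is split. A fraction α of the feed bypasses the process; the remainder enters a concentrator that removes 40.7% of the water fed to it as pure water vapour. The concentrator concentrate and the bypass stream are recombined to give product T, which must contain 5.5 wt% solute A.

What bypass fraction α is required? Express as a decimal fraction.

0.128

All 896.1×0.039 = 34.948 g/s of solute A reaches T, so T = 34.948/0.055 = 635.42 g/s and vapour = 260.68 g/s.
The evaporator receives (1−α)·896.1 of feed at 0.820 water and removes 0.407 of that water:
0.407×0.820×(1−α)×896.1 = 260.68
(1−α) = 260.68/299.06 = 0.8717;  α = 0.1283.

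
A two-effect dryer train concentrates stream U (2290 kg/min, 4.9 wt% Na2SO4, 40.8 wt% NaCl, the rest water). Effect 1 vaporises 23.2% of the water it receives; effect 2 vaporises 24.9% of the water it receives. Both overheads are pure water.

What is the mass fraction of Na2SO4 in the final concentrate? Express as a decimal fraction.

0.0636

water in feed = 2290×0.543 = 1243.5 kg/min.
After stage 1: water left = (1−0.232)×1243.5 = 954.98; stream total = 2001.5 kg/min.
After stage 2: water left = (1−0.249)×954.98 = 717.19; final concentrate = 1763.7 kg/min.
Na2SO4 fraction = 112.21/1763.7 = 0.0636.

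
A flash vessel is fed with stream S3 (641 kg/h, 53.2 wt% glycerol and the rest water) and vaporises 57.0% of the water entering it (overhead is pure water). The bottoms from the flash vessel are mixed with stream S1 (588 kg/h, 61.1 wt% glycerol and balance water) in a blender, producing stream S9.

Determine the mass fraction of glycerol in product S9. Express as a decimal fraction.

Vapour removed = 0.570×0.468×641 = 170.99 kg/h; concentrate = 470.01 kg/h.
glycerol reaching the mixer = 341.01 (from concentrate) + 588×0.611 = 700.28 kg/h.
Product flow = 470.01 + 588 = 1058 kg/h; glycerol fraction = 0.662.

0.662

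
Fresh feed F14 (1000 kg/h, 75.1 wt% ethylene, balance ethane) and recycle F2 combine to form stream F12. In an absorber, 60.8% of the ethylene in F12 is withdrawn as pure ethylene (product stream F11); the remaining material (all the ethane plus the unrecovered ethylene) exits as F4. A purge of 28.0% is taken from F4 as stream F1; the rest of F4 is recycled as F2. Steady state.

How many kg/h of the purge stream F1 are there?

363.8 kg/h

ethane enters only via F14 and leaves only via the purge: 1000×0.249 = 0.280×(ethane in F4), and the absorber passes all ethane, so ethane in F12 = ethane in F4 = 889.29 kg/h.
ethylene in F12: m_A = 1000×0.751 + (1−0.280)·(1−0.608)·m_A, so m_A = 751/0.7178 = 1046.3 kg/h.
F4 = (1−0.608)×1046.3 + 889.29 = 1299.4 kg/h.
Purge F1 = 0.280×1299.4 = 363.84 kg/h.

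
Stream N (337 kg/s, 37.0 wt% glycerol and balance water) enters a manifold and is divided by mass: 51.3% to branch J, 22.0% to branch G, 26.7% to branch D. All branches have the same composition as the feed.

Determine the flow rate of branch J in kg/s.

Branch J flow = 0.513×337 = 172.88 kg/s.

172.9 kg/s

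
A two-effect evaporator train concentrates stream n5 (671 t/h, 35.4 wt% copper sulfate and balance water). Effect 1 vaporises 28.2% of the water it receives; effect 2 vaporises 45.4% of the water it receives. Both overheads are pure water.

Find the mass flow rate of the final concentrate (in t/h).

water in feed = 671×0.646 = 433.47 t/h.
After stage 1: water left = (1−0.282)×433.47 = 311.23; stream total = 548.76 t/h.
After stage 2: water left = (1−0.454)×311.23 = 169.93; final concentrate = 407.46 t/h.

407.5 t/h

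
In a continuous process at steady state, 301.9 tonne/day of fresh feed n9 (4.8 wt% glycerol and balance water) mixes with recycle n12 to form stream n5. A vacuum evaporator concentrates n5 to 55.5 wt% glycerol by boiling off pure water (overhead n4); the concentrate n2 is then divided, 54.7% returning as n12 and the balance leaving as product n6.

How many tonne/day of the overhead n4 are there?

Overall glycerol balance (none leaves overhead): glycerol in fresh feed = glycerol in product, i.e. 301.9×0.048 = (1−0.547)·n2·0.555.
n2 = 14.491/(0.555×0.453) = 57.639 tonne/day.
Recycle n12 = 0.547×57.639 = 31.528 tonne/day.
Combined feed n5 = 301.9 + 31.528 = 333.43 tonne/day.
Overhead n4 = n5 − n2 = 333.43 − 57.639 = 275.79 tonne/day.

275.8 tonne/day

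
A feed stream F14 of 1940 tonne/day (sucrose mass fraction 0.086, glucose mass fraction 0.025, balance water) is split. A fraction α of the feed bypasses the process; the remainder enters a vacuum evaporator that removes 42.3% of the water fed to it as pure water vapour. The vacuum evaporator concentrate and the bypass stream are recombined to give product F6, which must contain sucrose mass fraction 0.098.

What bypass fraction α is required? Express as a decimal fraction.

All 1940×0.086 = 166.84 tonne/day of sucrose reaches F6, so F6 = 166.84/0.098 = 1702.4 tonne/day and vapour = 237.55 tonne/day.
The evaporator receives (1−α)·1940 of feed at 0.889 water and removes 0.423 of that water:
0.423×0.889×(1−α)×1940 = 237.55
(1−α) = 237.55/729.53 = 0.3256;  α = 0.6744.

0.674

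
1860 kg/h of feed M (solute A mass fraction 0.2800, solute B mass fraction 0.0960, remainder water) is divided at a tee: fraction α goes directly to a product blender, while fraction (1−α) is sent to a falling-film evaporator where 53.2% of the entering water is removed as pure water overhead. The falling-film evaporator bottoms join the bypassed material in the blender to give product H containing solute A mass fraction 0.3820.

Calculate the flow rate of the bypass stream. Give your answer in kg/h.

363.9 kg/h

All 1860×0.280 = 520.8 kg/h of solute A reaches H, so H = 520.8/0.382 = 1363.4 kg/h and vapour = 496.65 kg/h.
The evaporator receives (1−α)·1860 of feed at 0.624 water and removes 0.532 of that water:
0.532×0.624×(1−α)×1860 = 496.65
(1−α) = 496.65/617.46 = 0.8043;  α = 0.1957.
Bypass flow = 0.1957×1860 = 363.92 kg/h.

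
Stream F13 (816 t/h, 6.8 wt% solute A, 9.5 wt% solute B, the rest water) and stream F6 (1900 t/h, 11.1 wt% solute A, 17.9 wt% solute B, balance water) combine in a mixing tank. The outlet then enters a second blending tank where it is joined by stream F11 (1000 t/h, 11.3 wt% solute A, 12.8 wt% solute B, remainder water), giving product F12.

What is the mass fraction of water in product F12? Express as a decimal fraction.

Overall, product flow = 3716 t/h.
water in = 816×0.837 + 1900×0.710 + 1000×0.759 = 2791 t/h.
water fraction in F12 = 0.751.

0.751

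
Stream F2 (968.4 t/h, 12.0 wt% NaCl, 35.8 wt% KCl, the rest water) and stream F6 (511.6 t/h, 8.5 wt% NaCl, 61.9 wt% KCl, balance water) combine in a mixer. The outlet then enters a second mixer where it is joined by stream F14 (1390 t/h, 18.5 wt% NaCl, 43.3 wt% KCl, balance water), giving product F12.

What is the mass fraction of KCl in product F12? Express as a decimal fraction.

Overall, product flow = 2870 t/h.
KCl in = 968.4×0.358 + 511.6×0.619 + 1390×0.433 = 1265.2 t/h.
KCl fraction in F12 = 0.441.

0.441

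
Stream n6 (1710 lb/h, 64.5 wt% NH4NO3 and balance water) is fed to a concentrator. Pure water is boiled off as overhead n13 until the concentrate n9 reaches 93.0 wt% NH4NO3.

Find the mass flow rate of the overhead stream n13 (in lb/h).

NH4NO3 is conserved: 1710×0.645 = 1103 lb/h all reports to the concentrate.
Concentrate = 1103/(target fraction) = 1186 lb/h.
Overhead = 1710 − 1186 = 524.03 lb/h.

524 lb/h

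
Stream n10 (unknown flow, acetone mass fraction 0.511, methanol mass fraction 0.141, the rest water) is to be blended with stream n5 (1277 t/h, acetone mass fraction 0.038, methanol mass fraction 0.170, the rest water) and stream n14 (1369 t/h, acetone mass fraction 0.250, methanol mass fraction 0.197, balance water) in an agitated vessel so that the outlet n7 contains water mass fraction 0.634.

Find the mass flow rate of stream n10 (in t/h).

Let n10 be the unknown flow. Total out = 2646 + n10.
water balance: 1768.4 + 0.348·n10 = 0.634·(2646 + n10)
(0.348 − 0.634)·n10 = 0.634×2646 − 1768.4 = -90.877
n10 = -90.877 / -0.286 = 317.75 t/h

317.8 t/h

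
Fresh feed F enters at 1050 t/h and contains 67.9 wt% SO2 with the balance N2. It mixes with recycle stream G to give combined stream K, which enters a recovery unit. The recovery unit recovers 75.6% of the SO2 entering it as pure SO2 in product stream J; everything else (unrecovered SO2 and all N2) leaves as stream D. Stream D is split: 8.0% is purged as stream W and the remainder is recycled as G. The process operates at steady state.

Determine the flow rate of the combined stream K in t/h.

N2 enters only via F and leaves only via the purge: 1050×0.321 = 0.080×(N2 in D), and the recovery unit passes all N2, so N2 in K = N2 in D = 4213.1 t/h.
SO2 in K: m_A = 1050×0.679 + (1−0.080)·(1−0.756)·m_A, so m_A = 712.95/0.7755 = 919.32 t/h.
K = 919.32 + 4213.1 = 5132.4 t/h.

5132 t/h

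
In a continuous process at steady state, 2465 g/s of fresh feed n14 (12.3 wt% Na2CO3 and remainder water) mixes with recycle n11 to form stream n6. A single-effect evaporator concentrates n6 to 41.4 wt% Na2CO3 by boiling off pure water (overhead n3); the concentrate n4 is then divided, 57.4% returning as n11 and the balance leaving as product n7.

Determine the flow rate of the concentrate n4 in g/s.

1719 g/s

Overall Na2CO3 balance (none leaves overhead): Na2CO3 in fresh feed = Na2CO3 in product, i.e. 2465×0.123 = (1−0.574)·n4·0.414.
n4 = 303.19/(0.414×0.426) = 1719.1 g/s.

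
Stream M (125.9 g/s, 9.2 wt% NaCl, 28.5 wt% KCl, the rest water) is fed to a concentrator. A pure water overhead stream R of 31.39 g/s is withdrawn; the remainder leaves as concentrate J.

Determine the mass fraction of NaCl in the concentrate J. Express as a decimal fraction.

0.123

NaCl is not removed: 125.9×0.092 = 11.583 g/s of NaCl enters J.
Concentrate = 125.9 − 31.39 = 94.51 g/s.
Mass fraction = 11.583/94.51 = 0.123.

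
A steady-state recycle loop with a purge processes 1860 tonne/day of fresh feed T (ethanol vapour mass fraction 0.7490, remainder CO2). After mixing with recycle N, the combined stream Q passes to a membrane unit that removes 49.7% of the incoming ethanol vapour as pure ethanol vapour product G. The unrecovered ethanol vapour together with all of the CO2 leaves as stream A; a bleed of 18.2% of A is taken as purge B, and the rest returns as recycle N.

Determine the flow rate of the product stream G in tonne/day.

1176 tonne/day

ethanol vapour in Q: m_A = 1860×0.749 + (1−0.182)·(1−0.497)·m_A, so m_A = 1393.1/0.5885 = 2367.1 tonne/day.
Product G = 0.497×2367.1 = 1176.4 tonne/day.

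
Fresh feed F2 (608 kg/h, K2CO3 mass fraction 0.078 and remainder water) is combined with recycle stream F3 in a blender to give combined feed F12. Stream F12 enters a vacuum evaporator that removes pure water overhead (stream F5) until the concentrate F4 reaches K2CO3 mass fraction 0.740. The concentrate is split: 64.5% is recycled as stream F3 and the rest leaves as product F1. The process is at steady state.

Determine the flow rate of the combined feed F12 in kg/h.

724.4 kg/h

Overall K2CO3 balance (none leaves overhead): K2CO3 in fresh feed = K2CO3 in product, i.e. 608×0.078 = (1−0.645)·F4·0.740.
F4 = 47.424/(0.740×0.355) = 180.53 kg/h.
Recycle F3 = 0.645×180.53 = 116.44 kg/h.
Combined feed F12 = 608 + 116.44 = 724.44 kg/h.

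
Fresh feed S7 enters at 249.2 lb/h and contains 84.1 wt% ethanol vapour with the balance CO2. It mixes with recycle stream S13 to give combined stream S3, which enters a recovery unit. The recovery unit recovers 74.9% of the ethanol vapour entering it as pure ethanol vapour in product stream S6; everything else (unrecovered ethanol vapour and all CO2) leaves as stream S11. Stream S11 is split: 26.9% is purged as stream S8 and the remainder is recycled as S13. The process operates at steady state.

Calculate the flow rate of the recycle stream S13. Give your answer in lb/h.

154.8 lb/h

CO2 enters only via S7 and leaves only via the purge: 249.2×0.159 = 0.269×(CO2 in S11), and the recovery unit passes all CO2, so CO2 in S3 = CO2 in S11 = 147.3 lb/h.
ethanol vapour in S3: m_A = 249.2×0.841 + (1−0.269)·(1−0.749)·m_A, so m_A = 209.58/0.8165 = 256.67 lb/h.
S11 = (1−0.749)×256.67 + 147.3 = 211.72 lb/h.
Recycle S13 = (1−0.269)×211.72 = 154.77 lb/h.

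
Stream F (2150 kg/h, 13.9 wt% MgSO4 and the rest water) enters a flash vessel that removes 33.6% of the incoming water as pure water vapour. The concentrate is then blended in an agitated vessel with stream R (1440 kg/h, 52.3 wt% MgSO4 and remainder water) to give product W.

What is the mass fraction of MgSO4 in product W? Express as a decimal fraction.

0.354

Vapour removed = 0.336×0.861×2150 = 621.99 kg/h; concentrate = 1528 kg/h.
MgSO4 reaching the mixer = 298.85 (from concentrate) + 1440×0.523 = 1052 kg/h.
Product flow = 1528 + 1440 = 2968 kg/h; MgSO4 fraction = 0.354.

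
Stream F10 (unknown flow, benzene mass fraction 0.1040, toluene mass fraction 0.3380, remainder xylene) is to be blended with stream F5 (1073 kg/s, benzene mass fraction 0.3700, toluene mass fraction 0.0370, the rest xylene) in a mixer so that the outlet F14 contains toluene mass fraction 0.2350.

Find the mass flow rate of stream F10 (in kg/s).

2063 kg/s

Let F10 be the unknown flow. Total out = 1073 + F10.
toluene balance: 39.701 + 0.338·F10 = 0.235·(1073 + F10)
(0.338 − 0.235)·F10 = 0.235×1073 − 39.701 = 212.45
F10 = 212.45 / 0.103 = 2062.7 kg/s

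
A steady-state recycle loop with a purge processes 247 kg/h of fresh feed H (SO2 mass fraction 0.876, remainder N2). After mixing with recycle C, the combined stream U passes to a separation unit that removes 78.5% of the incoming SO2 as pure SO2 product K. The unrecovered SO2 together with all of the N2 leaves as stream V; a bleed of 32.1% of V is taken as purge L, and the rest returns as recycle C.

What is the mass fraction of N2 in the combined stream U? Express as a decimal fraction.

0.274

N2 enters only via H and leaves only via the purge: 247×0.124 = 0.321×(N2 in V), and the separation unit passes all N2, so N2 in U = N2 in V = 95.414 kg/h.
SO2 in U: m_A = 247×0.876 + (1−0.321)·(1−0.785)·m_A, so m_A = 216.37/0.8540 = 253.36 kg/h.
U = 253.36 + 95.414 = 348.77 kg/h.
N2 fraction in U = 95.414/348.77 = 0.274.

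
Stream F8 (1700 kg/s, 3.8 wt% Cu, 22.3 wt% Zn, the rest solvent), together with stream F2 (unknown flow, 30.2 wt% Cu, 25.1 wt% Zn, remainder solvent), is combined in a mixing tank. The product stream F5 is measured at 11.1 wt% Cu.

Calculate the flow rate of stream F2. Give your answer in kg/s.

Let F2 be the unknown flow. Total out = 1700 + F2.
Cu balance: 64.6 + 0.302·F2 = 0.111·(1700 + F2)
(0.302 − 0.111)·F2 = 0.111×1700 − 64.6 = 124.1
F2 = 124.1 / 0.191 = 649.74 kg/s

649.7 kg/s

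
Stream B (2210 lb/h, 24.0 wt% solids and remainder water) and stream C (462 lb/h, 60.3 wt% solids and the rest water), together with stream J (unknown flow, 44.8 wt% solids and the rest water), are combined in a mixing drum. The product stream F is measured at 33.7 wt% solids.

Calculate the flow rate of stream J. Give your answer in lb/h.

Let J be the unknown flow. Total out = 2672 + J.
solids balance: 808.99 + 0.448·J = 0.337·(2672 + J)
(0.448 − 0.337)·J = 0.337×2672 − 808.99 = 91.478
J = 91.478 / 0.111 = 824.13 lb/h

824.1 lb/h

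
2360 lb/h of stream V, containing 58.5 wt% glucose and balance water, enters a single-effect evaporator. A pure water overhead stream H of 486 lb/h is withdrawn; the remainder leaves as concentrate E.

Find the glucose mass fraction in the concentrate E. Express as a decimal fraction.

glucose is not removed: 2360×0.585 = 1380.6 lb/h of glucose enters E.
Concentrate = 2360 − 486 = 1874 lb/h.
Mass fraction = 1380.6/1874 = 0.737.

0.737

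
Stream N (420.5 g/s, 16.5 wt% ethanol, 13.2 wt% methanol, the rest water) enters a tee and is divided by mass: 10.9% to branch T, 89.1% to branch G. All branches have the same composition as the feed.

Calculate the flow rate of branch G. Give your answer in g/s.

Branch G flow = 0.891×420.5 = 374.67 g/s.

374.7 g/s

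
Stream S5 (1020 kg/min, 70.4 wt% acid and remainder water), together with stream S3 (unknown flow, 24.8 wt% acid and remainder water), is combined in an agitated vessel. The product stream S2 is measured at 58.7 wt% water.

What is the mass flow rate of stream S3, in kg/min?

Let S3 be the unknown flow. Total out = 1020 + S3.
water balance: 301.92 + 0.752·S3 = 0.587·(1020 + S3)
(0.752 − 0.587)·S3 = 0.587×1020 − 301.92 = 296.82
S3 = 296.82 / 0.165 = 1798.9 kg/min

1799 kg/min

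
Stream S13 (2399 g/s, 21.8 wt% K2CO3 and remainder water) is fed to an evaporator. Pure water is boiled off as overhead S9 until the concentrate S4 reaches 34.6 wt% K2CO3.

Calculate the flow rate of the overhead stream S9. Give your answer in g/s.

887.5 g/s

K2CO3 is conserved: 2399×0.218 = 522.98 g/s all reports to the concentrate.
Concentrate = 522.98/(target fraction) = 1511.5 g/s.
Overhead = 2399 − 1511.5 = 887.49 g/s.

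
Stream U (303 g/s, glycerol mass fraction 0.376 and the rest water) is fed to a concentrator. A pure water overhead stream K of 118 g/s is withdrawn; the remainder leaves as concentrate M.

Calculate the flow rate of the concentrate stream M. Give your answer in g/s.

185 g/s

Concentrate = 303 − 118 = 185 g/s.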